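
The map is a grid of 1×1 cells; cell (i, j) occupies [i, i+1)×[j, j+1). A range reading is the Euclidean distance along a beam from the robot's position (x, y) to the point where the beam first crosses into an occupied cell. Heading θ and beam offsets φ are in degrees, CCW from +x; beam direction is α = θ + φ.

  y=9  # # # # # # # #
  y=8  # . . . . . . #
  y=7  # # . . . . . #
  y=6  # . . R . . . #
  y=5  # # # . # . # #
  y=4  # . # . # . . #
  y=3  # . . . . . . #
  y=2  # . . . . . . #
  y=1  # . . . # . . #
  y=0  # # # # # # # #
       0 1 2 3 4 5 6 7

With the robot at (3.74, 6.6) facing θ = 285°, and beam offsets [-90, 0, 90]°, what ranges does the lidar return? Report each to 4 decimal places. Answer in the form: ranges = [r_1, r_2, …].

beam 1: φ=-90°, α=195°
  direction (-0.9659, -0.2588); cell (3,6); t to first gridline: x 0.7661, y 2.3182 (then +1.0353 / +3.8637)
    (2,6) via x @ 0.7661
    (1,6) via x @ 1.8014
    (1,5) via y @ 2.3182  # hit
  → r_1 = 2.3182
beam 2: φ=0°, α=285°
  direction (0.2588, -0.9659); cell (3,6); t to first gridline: x 1.0046, y 0.6212 (then +3.8637 / +1.0353)
    (3,5) via y @ 0.6212
    (4,5) via x @ 1.0046  # hit
  → r_2 = 1.0046
beam 3: φ=90°, α=15°
  direction (0.9659, 0.2588); cell (3,6); t to first gridline: x 0.2692, y 1.5455 (then +1.0353 / +3.8637)
    (4,6) via x @ 0.2692
    (5,6) via x @ 1.3044
    (5,7) via y @ 1.5455
    (6,7) via x @ 2.3397
    (7,7) via x @ 3.3750  # hit
  → r_3 = 3.3750

ranges = [2.3182, 1.0046, 3.3750]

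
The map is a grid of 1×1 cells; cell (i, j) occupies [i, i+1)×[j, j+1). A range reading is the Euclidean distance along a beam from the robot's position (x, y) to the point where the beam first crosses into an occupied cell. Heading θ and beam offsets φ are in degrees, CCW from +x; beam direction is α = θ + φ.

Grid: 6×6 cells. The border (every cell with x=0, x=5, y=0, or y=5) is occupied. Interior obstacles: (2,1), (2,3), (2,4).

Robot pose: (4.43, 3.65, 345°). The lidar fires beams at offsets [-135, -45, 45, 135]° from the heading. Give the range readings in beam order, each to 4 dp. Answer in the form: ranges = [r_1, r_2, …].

ranges = [3.9606, 1.1400, 0.6582, 1.5588]

beam 1: φ=-135°, α=210°
  d=(-0.8660,-0.5000)  start (4,3)  tX=0.4965 tY=1.3000  stride 1/|dx|=1.1547 1/|dy|=2.0000
    cross x-line → (3,3), t=0.4965
    cross y-line → (3,2), t=1.3000
    cross x-line → (2,2), t=1.6512
    cross x-line → (1,2), t=2.8059
    cross y-line → (1,1), t=3.3000
    cross x-line → (0,1), t=3.9606 (wall)
  → r_1 = 3.9606
beam 2: φ=-45°, α=300°
  d=(0.5000,-0.8660)  start (4,3)  tX=1.1400 tY=0.7506  stride 1/|dx|=2.0000 1/|dy|=1.1547
    cross y-line → (4,2), t=0.7506
    cross x-line → (5,2), t=1.1400 (wall)
  → r_2 = 1.1400
beam 3: φ=45°, α=30°
  d=(0.8660,0.5000)  start (4,3)  tX=0.6582 tY=0.7000  stride 1/|dx|=1.1547 1/|dy|=2.0000
    cross x-line → (5,3), t=0.6582 (wall)
  → r_3 = 0.6582
beam 4: φ=135°, α=120°
  d=(-0.5000,0.8660)  start (4,3)  tX=0.8600 tY=0.4041  stride 1/|dx|=2.0000 1/|dy|=1.1547
    cross y-line → (4,4), t=0.4041
    cross x-line → (3,4), t=0.8600
    cross y-line → (3,5), t=1.5588 (wall)
  → r_4 = 1.5588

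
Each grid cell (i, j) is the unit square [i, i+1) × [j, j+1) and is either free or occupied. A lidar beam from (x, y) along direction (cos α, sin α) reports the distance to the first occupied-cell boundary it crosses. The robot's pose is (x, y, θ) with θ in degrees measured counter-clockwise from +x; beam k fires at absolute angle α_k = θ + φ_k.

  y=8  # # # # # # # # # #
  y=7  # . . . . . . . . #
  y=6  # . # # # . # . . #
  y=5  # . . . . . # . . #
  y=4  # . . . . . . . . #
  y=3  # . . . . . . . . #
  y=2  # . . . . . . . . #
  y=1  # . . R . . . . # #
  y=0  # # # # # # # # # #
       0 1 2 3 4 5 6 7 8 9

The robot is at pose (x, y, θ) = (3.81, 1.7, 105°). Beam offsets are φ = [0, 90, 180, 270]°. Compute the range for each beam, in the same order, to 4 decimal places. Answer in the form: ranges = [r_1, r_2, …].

beam 1: φ=0°, α=105°
  d=(-0.2588,0.9659)  start (3,1)  tX=3.1296 tY=0.3106  stride 1/|dx|=3.8637 1/|dy|=1.0353
    cross y-line → (3,2), t=0.3106
    cross y-line → (3,3), t=1.3459
    cross y-line → (3,4), t=2.3811
    cross x-line → (2,4), t=3.1296
    cross y-line → (2,5), t=3.4164
    cross y-line → (2,6), t=4.4517 (wall)
  → r_1 = 4.4517
beam 2: φ=90°, α=195°
  d=(-0.9659,-0.2588)  start (3,1)  tX=0.8386 tY=2.7046  stride 1/|dx|=1.0353 1/|dy|=3.8637
    cross x-line → (2,1), t=0.8386
    cross x-line → (1,1), t=1.8738
    cross y-line → (1,0), t=2.7046 (wall)
  → r_2 = 2.7046
beam 3: φ=180°, α=285°
  d=(0.2588,-0.9659)  start (3,1)  tX=0.7341 tY=0.7247  stride 1/|dx|=3.8637 1/|dy|=1.0353
    cross y-line → (3,0), t=0.7247 (wall)
  → r_3 = 0.7247
beam 4: φ=270°, α=15°
  d=(0.9659,0.2588)  start (3,1)  tX=0.1967 tY=1.1591  stride 1/|dx|=1.0353 1/|dy|=3.8637
    cross x-line → (4,1), t=0.1967
    cross y-line → (4,2), t=1.1591
    cross x-line → (5,2), t=1.2320
    cross x-line → (6,2), t=2.2673
    cross x-line → (7,2), t=3.3025
    cross x-line → (8,2), t=4.3378
    cross y-line → (8,3), t=5.0228
    cross x-line → (9,3), t=5.3731 (wall)
  → r_4 = 5.3731

ranges = [4.4517, 2.7046, 0.7247, 5.3731]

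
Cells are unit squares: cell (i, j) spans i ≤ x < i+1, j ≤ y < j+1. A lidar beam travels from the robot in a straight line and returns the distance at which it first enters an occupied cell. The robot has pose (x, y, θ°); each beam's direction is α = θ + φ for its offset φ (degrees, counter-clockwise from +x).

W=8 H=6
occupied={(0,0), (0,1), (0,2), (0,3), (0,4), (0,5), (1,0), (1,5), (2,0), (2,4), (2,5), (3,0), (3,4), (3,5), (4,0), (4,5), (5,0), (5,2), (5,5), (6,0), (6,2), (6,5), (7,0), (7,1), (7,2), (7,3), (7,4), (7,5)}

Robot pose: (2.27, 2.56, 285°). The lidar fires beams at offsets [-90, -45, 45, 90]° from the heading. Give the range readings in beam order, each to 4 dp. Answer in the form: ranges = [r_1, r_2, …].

beam 1: φ=-90°, α=195°
  direction (-0.9659, -0.2588); cell (2,2); t to first gridline: x 0.2795, y 2.1637 (then +1.0353 / +3.8637)
    (1,2) via x @ 0.2795
    (0,2) via x @ 1.3148  # hit
  → r_1 = 1.3148
beam 2: φ=-45°, α=240°
  direction (-0.5000, -0.8660); cell (2,2); t to first gridline: x 0.5400, y 0.6466 (then +2.0000 / +1.1547)
    (1,2) via x @ 0.5400
    (1,1) via y @ 0.6466
    (1,0) via y @ 1.8013  # hit
  → r_2 = 1.8013
beam 3: φ=45°, α=330°
  direction (0.8660, -0.5000); cell (2,2); t to first gridline: x 0.8429, y 1.1200 (then +1.1547 / +2.0000)
    (3,2) via x @ 0.8429
    (3,1) via y @ 1.1200
    (4,1) via x @ 1.9976
    (4,0) via y @ 3.1200  # hit
  → r_3 = 3.1200
beam 4: φ=90°, α=15°
  direction (0.9659, 0.2588); cell (2,2); t to first gridline: x 0.7558, y 1.7000 (then +1.0353 / +3.8637)
    (3,2) via x @ 0.7558
    (3,3) via y @ 1.7000
    (4,3) via x @ 1.7910
    (5,3) via x @ 2.8263
    (6,3) via x @ 3.8616
    (7,3) via x @ 4.8969  # hit
  → r_4 = 4.8969

ranges = [1.3148, 1.8013, 3.1200, 4.8969]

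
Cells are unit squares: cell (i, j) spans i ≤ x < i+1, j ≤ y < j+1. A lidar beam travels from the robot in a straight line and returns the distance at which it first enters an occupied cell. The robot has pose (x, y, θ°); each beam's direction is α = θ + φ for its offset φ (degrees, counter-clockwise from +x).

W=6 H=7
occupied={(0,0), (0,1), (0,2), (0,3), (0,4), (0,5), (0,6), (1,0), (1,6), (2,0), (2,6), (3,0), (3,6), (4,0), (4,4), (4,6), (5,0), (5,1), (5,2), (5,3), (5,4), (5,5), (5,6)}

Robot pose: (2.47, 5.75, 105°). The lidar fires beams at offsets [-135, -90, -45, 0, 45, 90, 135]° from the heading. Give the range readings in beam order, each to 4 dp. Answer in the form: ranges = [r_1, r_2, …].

beam 1: φ=-135°, α=330°
  dir = (cos 330°, sin 330°) = (0.8660, -0.5000); from cell (2,5)
  next x-line at t=0.6120, next y-line at t=1.5000; Δt_x=1.1547, Δt_y=2.0000
    x: enter (3,5) at t=0.6120
    y: enter (3,4) at t=1.5000
    x: enter (4,4) at t=1.7667 ← occupied
  → r_1 = 1.7667
beam 2: φ=-90°, α=15°
  dir = (cos 15°, sin 15°) = (0.9659, 0.2588); from cell (2,5)
  next x-line at t=0.5487, next y-line at t=0.9659; Δt_x=1.0353, Δt_y=3.8637
    x: enter (3,5) at t=0.5487
    y: enter (3,6) at t=0.9659 ← occupied
  → r_2 = 0.9659
beam 3: φ=-45°, α=60°
  dir = (cos 60°, sin 60°) = (0.5000, 0.8660); from cell (2,5)
  next x-line at t=1.0600, next y-line at t=0.2887; Δt_x=2.0000, Δt_y=1.1547
    y: enter (2,6) at t=0.2887 ← occupied
  → r_3 = 0.2887
beam 4: φ=0°, α=105°
  dir = (cos 105°, sin 105°) = (-0.2588, 0.9659); from cell (2,5)
  next x-line at t=1.8159, next y-line at t=0.2588; Δt_x=3.8637, Δt_y=1.0353
    y: enter (2,6) at t=0.2588 ← occupied
  → r_4 = 0.2588
beam 5: φ=45°, α=150°
  dir = (cos 150°, sin 150°) = (-0.8660, 0.5000); from cell (2,5)
  next x-line at t=0.5427, next y-line at t=0.5000; Δt_x=1.1547, Δt_y=2.0000
    y: enter (2,6) at t=0.5000 ← occupied
  → r_5 = 0.5000
beam 6: φ=90°, α=195°
  dir = (cos 195°, sin 195°) = (-0.9659, -0.2588); from cell (2,5)
  next x-line at t=0.4866, next y-line at t=2.8978; Δt_x=1.0353, Δt_y=3.8637
    x: enter (1,5) at t=0.4866
    x: enter (0,5) at t=1.5219 ← occupied
  → r_6 = 1.5219
beam 7: φ=135°, α=240°
  dir = (cos 240°, sin 240°) = (-0.5000, -0.8660); from cell (2,5)
  next x-line at t=0.9400, next y-line at t=0.8660; Δt_x=2.0000, Δt_y=1.1547
    y: enter (2,4) at t=0.8660
    x: enter (1,4) at t=0.9400
    y: enter (1,3) at t=2.0207
    x: enter (0,3) at t=2.9400 ← occupied
  → r_7 = 2.9400

ranges = [1.7667, 0.9659, 0.2887, 0.2588, 0.5000, 1.5219, 2.9400]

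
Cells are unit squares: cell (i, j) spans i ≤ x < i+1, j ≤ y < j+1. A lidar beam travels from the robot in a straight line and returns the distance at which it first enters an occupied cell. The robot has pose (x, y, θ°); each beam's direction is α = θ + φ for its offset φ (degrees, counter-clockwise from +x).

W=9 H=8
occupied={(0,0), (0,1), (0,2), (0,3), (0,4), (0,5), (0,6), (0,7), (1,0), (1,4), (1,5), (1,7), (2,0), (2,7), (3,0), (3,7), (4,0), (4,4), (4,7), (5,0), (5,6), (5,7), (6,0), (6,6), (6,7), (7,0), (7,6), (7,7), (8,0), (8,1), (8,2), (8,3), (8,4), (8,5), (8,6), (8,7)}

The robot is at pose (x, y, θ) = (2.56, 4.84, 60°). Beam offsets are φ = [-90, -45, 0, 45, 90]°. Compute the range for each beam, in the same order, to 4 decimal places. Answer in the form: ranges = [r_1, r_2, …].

beam 1: φ=-90°, α=330°
  cosα=0.8660 sinα=-0.5000 | (2,4) | tMaxX 0.5081 tMaxY 1.6800 | tΔX 1.1547 tΔY 2.0000
    t=0.5081 [x] (3,4)
    t=1.6628 [x] (4,4) — stop
  → r_1 = 1.6628
beam 2: φ=-45°, α=15°
  cosα=0.9659 sinα=0.2588 | (2,4) | tMaxX 0.4555 tMaxY 0.6182 | tΔX 1.0353 tΔY 3.8637
    t=0.4555 [x] (3,4)
    t=0.6182 [y] (3,5)
    t=1.4908 [x] (4,5)
    t=2.5261 [x] (5,5)
    t=3.5614 [x] (6,5)
    t=4.4819 [y] (6,6) — stop
  → r_2 = 4.4819
beam 3: φ=0°, α=60°
  cosα=0.5000 sinα=0.8660 | (2,4) | tMaxX 0.8800 tMaxY 0.1848 | tΔX 2.0000 tΔY 1.1547
    t=0.1848 [y] (2,5)
    t=0.8800 [x] (3,5)
    t=1.3395 [y] (3,6)
    t=2.4942 [y] (3,7) — stop
  → r_3 = 2.4942
beam 4: φ=45°, α=105°
  cosα=-0.2588 sinα=0.9659 | (2,4) | tMaxX 2.1637 tMaxY 0.1656 | tΔX 3.8637 tΔY 1.0353
    t=0.1656 [y] (2,5)
    t=1.2009 [y] (2,6)
    t=2.1637 [x] (1,6)
    t=2.2362 [y] (1,7) — stop
  → r_4 = 2.2362
beam 5: φ=90°, α=150°
  cosα=-0.8660 sinα=0.5000 | (2,4) | tMaxX 0.6466 tMaxY 0.3200 | tΔX 1.1547 tΔY 2.0000
    t=0.3200 [y] (2,5)
    t=0.6466 [x] (1,5) — stop
  → r_5 = 0.6466

ranges = [1.6628, 4.4819, 2.4942, 2.2362, 0.6466]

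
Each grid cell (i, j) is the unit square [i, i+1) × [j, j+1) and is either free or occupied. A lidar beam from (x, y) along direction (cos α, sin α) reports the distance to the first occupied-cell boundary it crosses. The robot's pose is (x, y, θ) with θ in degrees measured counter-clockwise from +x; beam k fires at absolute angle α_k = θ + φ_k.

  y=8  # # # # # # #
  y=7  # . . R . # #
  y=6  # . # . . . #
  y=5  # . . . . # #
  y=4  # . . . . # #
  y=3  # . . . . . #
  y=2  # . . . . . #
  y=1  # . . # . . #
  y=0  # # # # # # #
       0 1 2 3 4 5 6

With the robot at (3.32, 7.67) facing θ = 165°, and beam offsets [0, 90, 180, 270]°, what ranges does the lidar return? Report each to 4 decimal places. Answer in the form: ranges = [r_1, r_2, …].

ranges = [1.2750, 1.2364, 1.7393, 0.3416]

beam 1: φ=0°, α=165°
  dir = (cos 165°, sin 165°) = (-0.9659, 0.2588); from cell (3,7)
  next x-line at t=0.3313, next y-line at t=1.2750; Δt_x=1.0353, Δt_y=3.8637
    x: enter (2,7) at t=0.3313
    y: enter (2,8) at t=1.2750 ← occupied
  → r_1 = 1.2750
beam 2: φ=90°, α=255°
  dir = (cos 255°, sin 255°) = (-0.2588, -0.9659); from cell (3,7)
  next x-line at t=1.2364, next y-line at t=0.6936; Δt_x=3.8637, Δt_y=1.0353
    y: enter (3,6) at t=0.6936
    x: enter (2,6) at t=1.2364 ← occupied
  → r_2 = 1.2364
beam 3: φ=180°, α=345°
  dir = (cos 345°, sin 345°) = (0.9659, -0.2588); from cell (3,7)
  next x-line at t=0.7040, next y-line at t=2.5887; Δt_x=1.0353, Δt_y=3.8637
    x: enter (4,7) at t=0.7040
    x: enter (5,7) at t=1.7393 ← occupied
  → r_3 = 1.7393
beam 4: φ=270°, α=75°
  dir = (cos 75°, sin 75°) = (0.2588, 0.9659); from cell (3,7)
  next x-line at t=2.6273, next y-line at t=0.3416; Δt_x=3.8637, Δt_y=1.0353
    y: enter (3,8) at t=0.3416 ← occupied
  → r_4 = 0.3416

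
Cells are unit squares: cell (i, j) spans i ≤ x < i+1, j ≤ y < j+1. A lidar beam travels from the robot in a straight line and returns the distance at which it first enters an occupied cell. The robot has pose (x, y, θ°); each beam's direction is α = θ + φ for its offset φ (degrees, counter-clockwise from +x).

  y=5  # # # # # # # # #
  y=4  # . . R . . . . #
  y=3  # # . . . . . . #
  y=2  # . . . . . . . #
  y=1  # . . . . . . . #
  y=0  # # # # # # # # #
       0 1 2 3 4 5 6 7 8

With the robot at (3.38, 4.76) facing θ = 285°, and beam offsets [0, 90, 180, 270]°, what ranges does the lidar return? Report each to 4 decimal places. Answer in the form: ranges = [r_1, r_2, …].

ranges = [3.8926, 0.9273, 0.2485, 2.4640]

beam 1: φ=0°, α=285°
  direction (0.2588, -0.9659); cell (3,4); t to first gridline: x 2.3955, y 0.7868 (then +3.8637 / +1.0353)
    (3,3) via y @ 0.7868
    (3,2) via y @ 1.8221
    (4,2) via x @ 2.3955
    (4,1) via y @ 2.8574
    (4,0) via y @ 3.8926  # hit
  → r_1 = 3.8926
beam 2: φ=90°, α=15°
  direction (0.9659, 0.2588); cell (3,4); t to first gridline: x 0.6419, y 0.9273 (then +1.0353 / +3.8637)
    (4,4) via x @ 0.6419
    (4,5) via y @ 0.9273  # hit
  → r_2 = 0.9273
beam 3: φ=180°, α=105°
  direction (-0.2588, 0.9659); cell (3,4); t to first gridline: x 1.4682, y 0.2485 (then +3.8637 / +1.0353)
    (3,5) via y @ 0.2485  # hit
  → r_3 = 0.2485
beam 4: φ=270°, α=195°
  direction (-0.9659, -0.2588); cell (3,4); t to first gridline: x 0.3934, y 2.9364 (then +1.0353 / +3.8637)
    (2,4) via x @ 0.3934
    (1,4) via x @ 1.4287
    (0,4) via x @ 2.4640  # hit
  → r_4 = 2.4640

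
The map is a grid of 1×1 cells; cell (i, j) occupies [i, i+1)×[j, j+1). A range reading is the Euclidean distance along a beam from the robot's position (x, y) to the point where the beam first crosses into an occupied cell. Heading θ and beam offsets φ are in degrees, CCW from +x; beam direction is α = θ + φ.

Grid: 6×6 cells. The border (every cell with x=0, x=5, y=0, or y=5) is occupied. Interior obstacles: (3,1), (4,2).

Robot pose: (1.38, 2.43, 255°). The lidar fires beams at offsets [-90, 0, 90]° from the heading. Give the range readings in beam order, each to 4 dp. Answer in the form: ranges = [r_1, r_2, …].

ranges = [0.3934, 1.4682, 1.6771]

beam 1: φ=-90°, α=165°
  direction (-0.9659, 0.2588); cell (1,2); t to first gridline: x 0.3934, y 2.2023 (then +1.0353 / +3.8637)
    (0,2) via x @ 0.3934  # hit
  → r_1 = 0.3934
beam 2: φ=0°, α=255°
  direction (-0.2588, -0.9659); cell (1,2); t to first gridline: x 1.4682, y 0.4452 (then +3.8637 / +1.0353)
    (1,1) via y @ 0.4452
    (0,1) via x @ 1.4682  # hit
  → r_2 = 1.4682
beam 3: φ=90°, α=345°
  direction (0.9659, -0.2588); cell (1,2); t to first gridline: x 0.6419, y 1.6614 (then +1.0353 / +3.8637)
    (2,2) via x @ 0.6419
    (2,1) via y @ 1.6614
    (3,1) via x @ 1.6771  # hit
  → r_3 = 1.6771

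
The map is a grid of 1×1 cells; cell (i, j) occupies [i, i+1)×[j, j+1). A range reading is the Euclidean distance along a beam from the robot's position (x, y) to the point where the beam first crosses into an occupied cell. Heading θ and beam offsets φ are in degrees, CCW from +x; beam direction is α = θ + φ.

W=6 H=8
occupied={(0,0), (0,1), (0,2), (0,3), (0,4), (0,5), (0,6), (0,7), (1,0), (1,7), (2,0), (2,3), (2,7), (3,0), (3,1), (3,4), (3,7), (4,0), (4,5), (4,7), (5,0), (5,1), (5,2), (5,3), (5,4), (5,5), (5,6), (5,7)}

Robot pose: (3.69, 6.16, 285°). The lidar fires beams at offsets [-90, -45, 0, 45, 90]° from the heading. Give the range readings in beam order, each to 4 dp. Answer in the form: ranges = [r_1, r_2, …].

ranges = [2.7849, 1.3395, 1.1977, 0.3580, 1.3562]

beam 1: φ=-90°, α=195°
  direction (-0.9659, -0.2588); cell (3,6); t to first gridline: x 0.7143, y 0.6182 (then +1.0353 / +3.8637)
    (3,5) via y @ 0.6182
    (2,5) via x @ 0.7143
    (1,5) via x @ 1.7496
    (0,5) via x @ 2.7849  # hit
  → r_1 = 2.7849
beam 2: φ=-45°, α=240°
  direction (-0.5000, -0.8660); cell (3,6); t to first gridline: x 1.3800, y 0.1848 (then +2.0000 / +1.1547)
    (3,5) via y @ 0.1848
    (3,4) via y @ 1.3395  # hit
  → r_2 = 1.3395
beam 3: φ=0°, α=285°
  direction (0.2588, -0.9659); cell (3,6); t to first gridline: x 1.1977, y 0.1656 (then +3.8637 / +1.0353)
    (3,5) via y @ 0.1656
    (4,5) via x @ 1.1977  # hit
  → r_3 = 1.1977
beam 4: φ=45°, α=330°
  direction (0.8660, -0.5000); cell (3,6); t to first gridline: x 0.3580, y 0.3200 (then +1.1547 / +2.0000)
    (3,5) via y @ 0.3200
    (4,5) via x @ 0.3580  # hit
  → r_4 = 0.3580
beam 5: φ=90°, α=15°
  direction (0.9659, 0.2588); cell (3,6); t to first gridline: x 0.3209, y 3.2455 (then +1.0353 / +3.8637)
    (4,6) via x @ 0.3209
    (5,6) via x @ 1.3562  # hit
  → r_5 = 1.3562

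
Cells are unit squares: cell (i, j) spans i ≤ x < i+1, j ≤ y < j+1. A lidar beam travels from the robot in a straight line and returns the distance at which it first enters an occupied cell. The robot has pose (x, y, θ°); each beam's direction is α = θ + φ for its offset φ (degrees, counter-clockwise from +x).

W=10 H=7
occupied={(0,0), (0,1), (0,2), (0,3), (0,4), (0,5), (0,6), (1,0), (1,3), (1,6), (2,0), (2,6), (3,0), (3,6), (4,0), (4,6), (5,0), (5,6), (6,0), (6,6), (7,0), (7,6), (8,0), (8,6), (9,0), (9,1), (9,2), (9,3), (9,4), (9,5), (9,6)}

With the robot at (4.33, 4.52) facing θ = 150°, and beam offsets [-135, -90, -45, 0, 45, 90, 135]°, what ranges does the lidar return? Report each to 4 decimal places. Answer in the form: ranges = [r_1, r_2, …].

beam 1: φ=-135°, α=15°
  d=(0.9659,0.2588)  start (4,4)  tX=0.6936 tY=1.8546  stride 1/|dx|=1.0353 1/|dy|=3.8637
    cross x-line → (5,4), t=0.6936
    cross x-line → (6,4), t=1.7289
    cross y-line → (6,5), t=1.8546
    cross x-line → (7,5), t=2.7642
    cross x-line → (8,5), t=3.7995
    cross x-line → (9,5), t=4.8347 (wall)
  → r_1 = 4.8347
beam 2: φ=-90°, α=60°
  d=(0.5000,0.8660)  start (4,4)  tX=1.3400 tY=0.5543  stride 1/|dx|=2.0000 1/|dy|=1.1547
    cross y-line → (4,5), t=0.5543
    cross x-line → (5,5), t=1.3400
    cross y-line → (5,6), t=1.7090 (wall)
  → r_2 = 1.7090
beam 3: φ=-45°, α=105°
  d=(-0.2588,0.9659)  start (4,4)  tX=1.2750 tY=0.4969  stride 1/|dx|=3.8637 1/|dy|=1.0353
    cross y-line → (4,5), t=0.4969
    cross x-line → (3,5), t=1.2750
    cross y-line → (3,6), t=1.5322 (wall)
  → r_3 = 1.5322
beam 4: φ=0°, α=150°
  d=(-0.8660,0.5000)  start (4,4)  tX=0.3811 tY=0.9600  stride 1/|dx|=1.1547 1/|dy|=2.0000
    cross x-line → (3,4), t=0.3811
    cross y-line → (3,5), t=0.9600
    cross x-line → (2,5), t=1.5358
    cross x-line → (1,5), t=2.6905
    cross y-line → (1,6), t=2.9600 (wall)
  → r_4 = 2.9600
beam 5: φ=45°, α=195°
  d=(-0.9659,-0.2588)  start (4,4)  tX=0.3416 tY=2.0091  stride 1/|dx|=1.0353 1/|dy|=3.8637
    cross x-line → (3,4), t=0.3416
    cross x-line → (2,4), t=1.3769
    cross y-line → (2,3), t=2.0091
    cross x-line → (1,3), t=2.4122 (wall)
  → r_5 = 2.4122
beam 6: φ=90°, α=240°
  d=(-0.5000,-0.8660)  start (4,4)  tX=0.6600 tY=0.6004  stride 1/|dx|=2.0000 1/|dy|=1.1547
    cross y-line → (4,3), t=0.6004
    cross x-line → (3,3), t=0.6600
    cross y-line → (3,2), t=1.7551
    cross x-line → (2,2), t=2.6600
    cross y-line → (2,1), t=2.9098
    cross y-line → (2,0), t=4.0645 (wall)
  → r_6 = 4.0645
beam 7: φ=135°, α=285°
  d=(0.2588,-0.9659)  start (4,4)  tX=2.5887 tY=0.5383  stride 1/|dx|=3.8637 1/|dy|=1.0353
    cross y-line → (4,3), t=0.5383
    cross y-line → (4,2), t=1.5736
    cross x-line → (5,2), t=2.5887
    cross y-line → (5,1), t=2.6089
    cross y-line → (5,0), t=3.6442 (wall)
  → r_7 = 3.6442

ranges = [4.8347, 1.7090, 1.5322, 2.9600, 2.4122, 4.0645, 3.6442]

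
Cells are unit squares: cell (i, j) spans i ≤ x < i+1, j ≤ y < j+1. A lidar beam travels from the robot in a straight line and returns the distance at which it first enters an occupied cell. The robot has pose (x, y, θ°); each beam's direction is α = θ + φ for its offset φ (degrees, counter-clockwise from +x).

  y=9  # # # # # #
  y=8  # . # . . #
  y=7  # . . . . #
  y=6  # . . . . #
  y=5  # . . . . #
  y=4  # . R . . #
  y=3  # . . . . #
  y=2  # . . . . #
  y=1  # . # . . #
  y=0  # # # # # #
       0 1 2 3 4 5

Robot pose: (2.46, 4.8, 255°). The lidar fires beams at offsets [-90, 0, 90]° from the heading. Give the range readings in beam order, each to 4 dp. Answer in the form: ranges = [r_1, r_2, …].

beam 1: φ=-90°, α=165°
  d=(-0.9659,0.2588)  start (2,4)  tX=0.4762 tY=0.7727  stride 1/|dx|=1.0353 1/|dy|=3.8637
    cross x-line → (1,4), t=0.4762
    cross y-line → (1,5), t=0.7727
    cross x-line → (0,5), t=1.5115 (wall)
  → r_1 = 1.5115
beam 2: φ=0°, α=255°
  d=(-0.2588,-0.9659)  start (2,4)  tX=1.7773 tY=0.8282  stride 1/|dx|=3.8637 1/|dy|=1.0353
    cross y-line → (2,3), t=0.8282
    cross x-line → (1,3), t=1.7773
    cross y-line → (1,2), t=1.8635
    cross y-line → (1,1), t=2.8988
    cross y-line → (1,0), t=3.9340 (wall)
  → r_2 = 3.9340
beam 3: φ=90°, α=345°
  d=(0.9659,-0.2588)  start (2,4)  tX=0.5590 tY=3.0910  stride 1/|dx|=1.0353 1/|dy|=3.8637
    cross x-line → (3,4), t=0.5590
    cross x-line → (4,4), t=1.5943
    cross x-line → (5,4), t=2.6296 (wall)
  → r_3 = 2.6296

ranges = [1.5115, 3.9340, 2.6296]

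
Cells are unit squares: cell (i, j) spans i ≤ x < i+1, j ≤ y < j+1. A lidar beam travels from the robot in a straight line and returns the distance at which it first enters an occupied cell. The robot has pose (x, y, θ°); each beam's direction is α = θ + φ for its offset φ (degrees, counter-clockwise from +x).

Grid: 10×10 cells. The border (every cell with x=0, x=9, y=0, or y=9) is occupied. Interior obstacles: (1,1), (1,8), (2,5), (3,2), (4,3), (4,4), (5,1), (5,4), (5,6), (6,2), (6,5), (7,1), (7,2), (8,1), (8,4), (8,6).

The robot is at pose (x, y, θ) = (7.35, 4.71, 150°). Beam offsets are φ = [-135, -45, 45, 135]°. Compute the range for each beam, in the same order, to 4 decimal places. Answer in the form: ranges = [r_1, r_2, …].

ranges = [0.6729, 4.4413, 1.3976, 1.7703]

beam 1: φ=-135°, α=15°
  dir = (cos 15°, sin 15°) = (0.9659, 0.2588); from cell (7,4)
  next x-line at t=0.6729, next y-line at t=1.1205; Δt_x=1.0353, Δt_y=3.8637
    x: enter (8,4) at t=0.6729 ← occupied
  → r_1 = 0.6729
beam 2: φ=-45°, α=105°
  dir = (cos 105°, sin 105°) = (-0.2588, 0.9659); from cell (7,4)
  next x-line at t=1.3523, next y-line at t=0.3002; Δt_x=3.8637, Δt_y=1.0353
    y: enter (7,5) at t=0.3002
    y: enter (7,6) at t=1.3355
    x: enter (6,6) at t=1.3523
    y: enter (6,7) at t=2.3708
    y: enter (6,8) at t=3.4061
    y: enter (6,9) at t=4.4413 ← occupied
  → r_2 = 4.4413
beam 3: φ=45°, α=195°
  dir = (cos 195°, sin 195°) = (-0.9659, -0.2588); from cell (7,4)
  next x-line at t=0.3623, next y-line at t=2.7432; Δt_x=1.0353, Δt_y=3.8637
    x: enter (6,4) at t=0.3623
    x: enter (5,4) at t=1.3976 ← occupied
  → r_3 = 1.3976
beam 4: φ=135°, α=285°
  dir = (cos 285°, sin 285°) = (0.2588, -0.9659); from cell (7,4)
  next x-line at t=2.5114, next y-line at t=0.7350; Δt_x=3.8637, Δt_y=1.0353
    y: enter (7,3) at t=0.7350
    y: enter (7,2) at t=1.7703 ← occupied
  → r_4 = 1.7703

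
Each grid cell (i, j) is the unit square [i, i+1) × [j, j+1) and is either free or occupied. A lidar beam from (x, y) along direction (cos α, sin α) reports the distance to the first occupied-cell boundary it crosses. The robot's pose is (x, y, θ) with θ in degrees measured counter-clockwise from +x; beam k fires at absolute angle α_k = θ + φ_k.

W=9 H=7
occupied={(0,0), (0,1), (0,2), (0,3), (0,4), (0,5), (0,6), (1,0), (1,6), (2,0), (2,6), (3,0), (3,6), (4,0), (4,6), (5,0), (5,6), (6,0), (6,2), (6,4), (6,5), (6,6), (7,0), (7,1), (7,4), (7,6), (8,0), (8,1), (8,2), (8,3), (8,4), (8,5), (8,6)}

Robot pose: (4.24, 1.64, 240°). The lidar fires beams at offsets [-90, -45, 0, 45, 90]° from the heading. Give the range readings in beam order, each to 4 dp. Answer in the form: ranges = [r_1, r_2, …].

ranges = [3.7412, 2.4728, 0.7390, 0.6626, 1.2800]

beam 1: φ=-90°, α=150°
  cosα=-0.8660 sinα=0.5000 | (4,1) | tMaxX 0.2771 tMaxY 0.7200 | tΔX 1.1547 tΔY 2.0000
    t=0.2771 [x] (3,1)
    t=0.7200 [y] (3,2)
    t=1.4318 [x] (2,2)
    t=2.5865 [x] (1,2)
    t=2.7200 [y] (1,3)
    t=3.7412 [x] (0,3) — stop
  → r_1 = 3.7412
beam 2: φ=-45°, α=195°
  cosα=-0.9659 sinα=-0.2588 | (4,1) | tMaxX 0.2485 tMaxY 2.4728 | tΔX 1.0353 tΔY 3.8637
    t=0.2485 [x] (3,1)
    t=1.2837 [x] (2,1)
    t=2.3190 [x] (1,1)
    t=2.4728 [y] (1,0) — stop
  → r_2 = 2.4728
beam 3: φ=0°, α=240°
  cosα=-0.5000 sinα=-0.8660 | (4,1) | tMaxX 0.4800 tMaxY 0.7390 | tΔX 2.0000 tΔY 1.1547
    t=0.4800 [x] (3,1)
    t=0.7390 [y] (3,0) — stop
  → r_3 = 0.7390
beam 4: φ=45°, α=285°
  cosα=0.2588 sinα=-0.9659 | (4,1) | tMaxX 2.9364 tMaxY 0.6626 | tΔX 3.8637 tΔY 1.0353
    t=0.6626 [y] (4,0) — stop
  → r_4 = 0.6626
beam 5: φ=90°, α=330°
  cosα=0.8660 sinα=-0.5000 | (4,1) | tMaxX 0.8776 tMaxY 1.2800 | tΔX 1.1547 tΔY 2.0000
    t=0.8776 [x] (5,1)
    t=1.2800 [y] (5,0) — stop
  → r_5 = 1.2800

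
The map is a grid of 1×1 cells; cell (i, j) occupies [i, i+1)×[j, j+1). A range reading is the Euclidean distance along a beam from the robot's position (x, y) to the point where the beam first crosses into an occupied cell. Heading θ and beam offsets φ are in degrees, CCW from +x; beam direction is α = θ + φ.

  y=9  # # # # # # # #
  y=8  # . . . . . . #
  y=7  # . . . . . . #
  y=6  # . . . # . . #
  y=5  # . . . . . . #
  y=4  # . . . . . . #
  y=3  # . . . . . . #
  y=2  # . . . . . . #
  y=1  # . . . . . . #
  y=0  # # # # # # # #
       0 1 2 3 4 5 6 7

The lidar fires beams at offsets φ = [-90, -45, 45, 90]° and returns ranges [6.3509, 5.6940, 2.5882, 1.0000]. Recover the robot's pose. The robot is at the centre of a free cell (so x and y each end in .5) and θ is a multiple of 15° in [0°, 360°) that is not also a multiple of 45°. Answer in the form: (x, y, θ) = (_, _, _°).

Enumerate (i+0.5, j+0.5, θ) over the 47 free cells and 16 admissible headings. For each, cast all 4 beams and compare to the given ranges.
  (5.5, 2.5, 210°): beam 1 = 7.5056 ≠ 6.3509 ✗
  (2.5, 8.5, 60°): beam 1 = 5.1962 ≠ 6.3509 ✗
  (1.5, 4.5, 345°): beam 1 = 1.9319 ≠ 6.3509 ✗
  (4.5, 4.5, 240°): beam 1 = 4.0415 ≠ 6.3509 ✗
  …
  (1.5, 6.5, 30°): r_1=6.3509, r_2=5.6940, r_3=2.5882, r_4=1.0000 — all match ✓
Only this pose fits every beam.

(x, y, θ) = (1.5, 6.5, 30°)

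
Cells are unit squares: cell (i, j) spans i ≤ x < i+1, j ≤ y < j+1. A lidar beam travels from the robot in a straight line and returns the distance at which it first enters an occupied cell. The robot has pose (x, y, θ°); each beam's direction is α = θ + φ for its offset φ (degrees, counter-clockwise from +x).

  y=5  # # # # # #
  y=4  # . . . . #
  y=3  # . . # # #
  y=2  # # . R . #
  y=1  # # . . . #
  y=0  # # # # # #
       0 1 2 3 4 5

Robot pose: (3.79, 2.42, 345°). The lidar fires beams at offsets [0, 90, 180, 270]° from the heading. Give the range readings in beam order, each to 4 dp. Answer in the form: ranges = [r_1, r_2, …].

ranges = [1.2527, 0.6005, 1.8531, 1.4701]

beam 1: φ=0°, α=345°
  dir = (cos 345°, sin 345°) = (0.9659, -0.2588); from cell (3,2)
  next x-line at t=0.2174, next y-line at t=1.6228; Δt_x=1.0353, Δt_y=3.8637
    x: enter (4,2) at t=0.2174
    x: enter (5,2) at t=1.2527 ← occupied
  → r_1 = 1.2527
beam 2: φ=90°, α=75°
  dir = (cos 75°, sin 75°) = (0.2588, 0.9659); from cell (3,2)
  next x-line at t=0.8114, next y-line at t=0.6005; Δt_x=3.8637, Δt_y=1.0353
    y: enter (3,3) at t=0.6005 ← occupied
  → r_2 = 0.6005
beam 3: φ=180°, α=165°
  dir = (cos 165°, sin 165°) = (-0.9659, 0.2588); from cell (3,2)
  next x-line at t=0.8179, next y-line at t=2.2409; Δt_x=1.0353, Δt_y=3.8637
    x: enter (2,2) at t=0.8179
    x: enter (1,2) at t=1.8531 ← occupied
  → r_3 = 1.8531
beam 4: φ=270°, α=255°
  dir = (cos 255°, sin 255°) = (-0.2588, -0.9659); from cell (3,2)
  next x-line at t=3.0523, next y-line at t=0.4348; Δt_x=3.8637, Δt_y=1.0353
    y: enter (3,1) at t=0.4348
    y: enter (3,0) at t=1.4701 ← occupied
  → r_4 = 1.4701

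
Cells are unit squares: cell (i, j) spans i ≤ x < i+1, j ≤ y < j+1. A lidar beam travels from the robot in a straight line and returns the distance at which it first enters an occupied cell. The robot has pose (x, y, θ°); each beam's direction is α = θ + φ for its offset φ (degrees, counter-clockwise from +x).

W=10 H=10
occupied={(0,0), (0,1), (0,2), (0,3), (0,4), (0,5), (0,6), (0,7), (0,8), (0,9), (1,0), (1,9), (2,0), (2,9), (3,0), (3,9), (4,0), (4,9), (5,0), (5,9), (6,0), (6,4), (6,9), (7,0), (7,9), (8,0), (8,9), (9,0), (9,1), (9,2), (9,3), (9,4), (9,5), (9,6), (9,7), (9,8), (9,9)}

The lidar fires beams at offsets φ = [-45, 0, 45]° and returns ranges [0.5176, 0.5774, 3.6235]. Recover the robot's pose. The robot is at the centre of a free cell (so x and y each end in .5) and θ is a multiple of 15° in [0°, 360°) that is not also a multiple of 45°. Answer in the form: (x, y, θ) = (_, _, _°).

The pose lattice has 63·16 = 1008 candidates. Test each by forward raycasting.
  (2.5, 5.5, 285°): beam 1 = 3.0000 ≠ 0.5176 ✗
  (4.5, 5.5, 15°): beam 1 = 1.7321 ≠ 0.5176 ✗
  (5.5, 5.5, 60°): beam 1 = 3.6235 ≠ 0.5176 ✗
  (6.5, 5.5, 195°): beam 1 = 6.3509 ≠ 0.5176 ✗
  …
  (7.5, 4.5, 210°): r_1=0.5176, r_2=0.5774, r_3=3.6235 — all match ✓
No second candidate reproduces the full scan.

(x, y, θ) = (7.5, 4.5, 210°)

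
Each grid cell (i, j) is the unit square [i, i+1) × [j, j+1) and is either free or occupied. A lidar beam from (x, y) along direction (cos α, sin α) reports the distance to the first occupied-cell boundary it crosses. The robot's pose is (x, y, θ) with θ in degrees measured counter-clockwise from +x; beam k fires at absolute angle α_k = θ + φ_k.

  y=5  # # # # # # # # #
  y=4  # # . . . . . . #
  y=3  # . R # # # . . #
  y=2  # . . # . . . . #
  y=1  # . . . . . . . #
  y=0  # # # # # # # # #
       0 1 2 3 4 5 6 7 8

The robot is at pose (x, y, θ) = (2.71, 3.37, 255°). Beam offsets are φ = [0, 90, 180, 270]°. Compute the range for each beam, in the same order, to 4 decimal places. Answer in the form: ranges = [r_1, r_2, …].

ranges = [2.4536, 0.3002, 1.6875, 1.7703]

beam 1: φ=0°, α=255°
  direction (-0.2588, -0.9659); cell (2,3); t to first gridline: x 2.7432, y 0.3831 (then +3.8637 / +1.0353)
    (2,2) via y @ 0.3831
    (2,1) via y @ 1.4183
    (2,0) via y @ 2.4536  # hit
  → r_1 = 2.4536
beam 2: φ=90°, α=345°
  direction (0.9659, -0.2588); cell (2,3); t to first gridline: x 0.3002, y 1.4296 (then +1.0353 / +3.8637)
    (3,3) via x @ 0.3002  # hit
  → r_2 = 0.3002
beam 3: φ=180°, α=75°
  direction (0.2588, 0.9659); cell (2,3); t to first gridline: x 1.1205, y 0.6522 (then +3.8637 / +1.0353)
    (2,4) via y @ 0.6522
    (3,4) via x @ 1.1205
    (3,5) via y @ 1.6875  # hit
  → r_3 = 1.6875
beam 4: φ=270°, α=165°
  direction (-0.9659, 0.2588); cell (2,3); t to first gridline: x 0.7350, y 2.4341 (then +1.0353 / +3.8637)
    (1,3) via x @ 0.7350
    (0,3) via x @ 1.7703  # hit
  → r_4 = 1.7703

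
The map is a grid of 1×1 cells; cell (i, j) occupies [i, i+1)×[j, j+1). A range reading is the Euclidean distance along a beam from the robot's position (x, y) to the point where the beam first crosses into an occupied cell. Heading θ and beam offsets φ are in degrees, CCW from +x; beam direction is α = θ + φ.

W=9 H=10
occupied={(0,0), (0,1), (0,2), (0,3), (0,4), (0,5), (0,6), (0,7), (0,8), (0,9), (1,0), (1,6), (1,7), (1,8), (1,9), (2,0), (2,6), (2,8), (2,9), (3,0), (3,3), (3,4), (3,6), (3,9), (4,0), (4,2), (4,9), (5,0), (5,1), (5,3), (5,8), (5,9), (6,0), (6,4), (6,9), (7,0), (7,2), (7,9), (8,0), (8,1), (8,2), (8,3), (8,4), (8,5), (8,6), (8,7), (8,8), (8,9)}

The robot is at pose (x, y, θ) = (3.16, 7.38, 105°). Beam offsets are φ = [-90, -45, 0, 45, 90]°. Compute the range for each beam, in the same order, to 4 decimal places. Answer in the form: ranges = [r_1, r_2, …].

beam 1: φ=-90°, α=15°
  d=(0.9659,0.2588)  start (3,7)  tX=0.8696 tY=2.3955  stride 1/|dx|=1.0353 1/|dy|=3.8637
    cross x-line → (4,7), t=0.8696
    cross x-line → (5,7), t=1.9049
    cross y-line → (5,8), t=2.3955 (wall)
  → r_1 = 2.3955
beam 2: φ=-45°, α=60°
  d=(0.5000,0.8660)  start (3,7)  tX=1.6800 tY=0.7159  stride 1/|dx|=2.0000 1/|dy|=1.1547
    cross y-line → (3,8), t=0.7159
    cross x-line → (4,8), t=1.6800
    cross y-line → (4,9), t=1.8706 (wall)
  → r_2 = 1.8706
beam 3: φ=0°, α=105°
  d=(-0.2588,0.9659)  start (3,7)  tX=0.6182 tY=0.6419  stride 1/|dx|=3.8637 1/|dy|=1.0353
    cross x-line → (2,7), t=0.6182
    cross y-line → (2,8), t=0.6419 (wall)
  → r_3 = 0.6419
beam 4: φ=45°, α=150°
  d=(-0.8660,0.5000)  start (3,7)  tX=0.1848 tY=1.2400  stride 1/|dx|=1.1547 1/|dy|=2.0000
    cross x-line → (2,7), t=0.1848
    cross y-line → (2,8), t=1.2400 (wall)
  → r_4 = 1.2400
beam 5: φ=90°, α=195°
  d=(-0.9659,-0.2588)  start (3,7)  tX=0.1656 tY=1.4682  stride 1/|dx|=1.0353 1/|dy|=3.8637
    cross x-line → (2,7), t=0.1656
    cross x-line → (1,7), t=1.2009 (wall)
  → r_5 = 1.2009

ranges = [2.3955, 1.8706, 0.6419, 1.2400, 1.2009]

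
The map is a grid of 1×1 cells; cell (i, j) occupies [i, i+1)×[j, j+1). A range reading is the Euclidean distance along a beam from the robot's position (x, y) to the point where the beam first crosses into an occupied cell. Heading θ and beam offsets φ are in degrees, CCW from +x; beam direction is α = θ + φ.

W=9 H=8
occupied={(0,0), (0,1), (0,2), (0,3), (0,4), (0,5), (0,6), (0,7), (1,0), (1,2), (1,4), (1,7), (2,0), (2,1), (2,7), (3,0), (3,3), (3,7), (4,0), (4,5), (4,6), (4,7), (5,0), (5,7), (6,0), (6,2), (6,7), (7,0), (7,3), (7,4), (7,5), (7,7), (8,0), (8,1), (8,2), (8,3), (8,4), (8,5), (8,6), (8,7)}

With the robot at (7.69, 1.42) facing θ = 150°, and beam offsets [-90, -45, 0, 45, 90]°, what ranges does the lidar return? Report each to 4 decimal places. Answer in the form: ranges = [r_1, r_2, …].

ranges = [0.6200, 1.6357, 1.1600, 1.6228, 0.4850]

beam 1: φ=-90°, α=60°
  cosα=0.5000 sinα=0.8660 | (7,1) | tMaxX 0.6200 tMaxY 0.6697 | tΔX 2.0000 tΔY 1.1547
    t=0.6200 [x] (8,1) — stop
  → r_1 = 0.6200
beam 2: φ=-45°, α=105°
  cosα=-0.2588 sinα=0.9659 | (7,1) | tMaxX 2.6660 tMaxY 0.6005 | tΔX 3.8637 tΔY 1.0353
    t=0.6005 [y] (7,2)
    t=1.6357 [y] (7,3) — stop
  → r_2 = 1.6357
beam 3: φ=0°, α=150°
  cosα=-0.8660 sinα=0.5000 | (7,1) | tMaxX 0.7967 tMaxY 1.1600 | tΔX 1.1547 tΔY 2.0000
    t=0.7967 [x] (6,1)
    t=1.1600 [y] (6,2) — stop
  → r_3 = 1.1600
beam 4: φ=45°, α=195°
  cosα=-0.9659 sinα=-0.2588 | (7,1) | tMaxX 0.7143 tMaxY 1.6228 | tΔX 1.0353 tΔY 3.8637
    t=0.7143 [x] (6,1)
    t=1.6228 [y] (6,0) — stop
  → r_4 = 1.6228
beam 5: φ=90°, α=240°
  cosα=-0.5000 sinα=-0.8660 | (7,1) | tMaxX 1.3800 tMaxY 0.4850 | tΔX 2.0000 tΔY 1.1547
    t=0.4850 [y] (7,0) — stop
  → r_5 = 0.4850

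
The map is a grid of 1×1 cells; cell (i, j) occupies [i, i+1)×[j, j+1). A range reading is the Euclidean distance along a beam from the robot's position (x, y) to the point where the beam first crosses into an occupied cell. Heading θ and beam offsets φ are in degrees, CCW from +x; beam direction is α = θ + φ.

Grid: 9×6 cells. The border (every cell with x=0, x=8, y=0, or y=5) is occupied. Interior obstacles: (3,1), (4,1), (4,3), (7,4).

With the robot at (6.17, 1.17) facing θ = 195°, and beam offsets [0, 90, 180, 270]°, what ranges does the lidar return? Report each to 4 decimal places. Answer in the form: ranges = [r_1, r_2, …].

ranges = [0.6568, 0.1760, 1.8946, 3.9651]

beam 1: φ=0°, α=195°
  d=(-0.9659,-0.2588)  start (6,1)  tX=0.1760 tY=0.6568  stride 1/|dx|=1.0353 1/|dy|=3.8637
    cross x-line → (5,1), t=0.1760
    cross y-line → (5,0), t=0.6568 (wall)
  → r_1 = 0.6568
beam 2: φ=90°, α=285°
  d=(0.2588,-0.9659)  start (6,1)  tX=3.2069 tY=0.1760  stride 1/|dx|=3.8637 1/|dy|=1.0353
    cross y-line → (6,0), t=0.1760 (wall)
  → r_2 = 0.1760
beam 3: φ=180°, α=15°
  d=(0.9659,0.2588)  start (6,1)  tX=0.8593 tY=3.2069  stride 1/|dx|=1.0353 1/|dy|=3.8637
    cross x-line → (7,1), t=0.8593
    cross x-line → (8,1), t=1.8946 (wall)
  → r_3 = 1.8946
beam 4: φ=270°, α=105°
  d=(-0.2588,0.9659)  start (6,1)  tX=0.6568 tY=0.8593  stride 1/|dx|=3.8637 1/|dy|=1.0353
    cross x-line → (5,1), t=0.6568
    cross y-line → (5,2), t=0.8593
    cross y-line → (5,3), t=1.8946
    cross y-line → (5,4), t=2.9298
    cross y-line → (5,5), t=3.9651 (wall)
  → r_4 = 3.9651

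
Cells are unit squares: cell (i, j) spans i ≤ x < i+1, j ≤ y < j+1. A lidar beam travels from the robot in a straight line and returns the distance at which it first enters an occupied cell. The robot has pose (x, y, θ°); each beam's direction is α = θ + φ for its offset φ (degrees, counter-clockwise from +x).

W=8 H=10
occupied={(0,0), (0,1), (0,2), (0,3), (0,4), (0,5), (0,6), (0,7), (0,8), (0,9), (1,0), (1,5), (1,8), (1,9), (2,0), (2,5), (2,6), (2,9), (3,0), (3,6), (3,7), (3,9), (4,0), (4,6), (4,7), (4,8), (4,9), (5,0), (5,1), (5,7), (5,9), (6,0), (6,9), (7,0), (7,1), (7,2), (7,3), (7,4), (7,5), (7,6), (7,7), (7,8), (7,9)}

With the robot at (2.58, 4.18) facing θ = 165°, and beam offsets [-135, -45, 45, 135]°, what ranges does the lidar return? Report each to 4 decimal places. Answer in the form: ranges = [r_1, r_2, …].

ranges = [5.1038, 0.9469, 1.8244, 3.6719]

beam 1: φ=-135°, α=30°
  d=(0.8660,0.5000)  start (2,4)  tX=0.4850 tY=1.6400  stride 1/|dx|=1.1547 1/|dy|=2.0000
    cross x-line → (3,4), t=0.4850
    cross x-line → (4,4), t=1.6397
    cross y-line → (4,5), t=1.6400
    cross x-line → (5,5), t=2.7944
    cross y-line → (5,6), t=3.6400
    cross x-line → (6,6), t=3.9491
    cross x-line → (7,6), t=5.1038 (wall)
  → r_1 = 5.1038
beam 2: φ=-45°, α=120°
  d=(-0.5000,0.8660)  start (2,4)  tX=1.1600 tY=0.9469  stride 1/|dx|=2.0000 1/|dy|=1.1547
    cross y-line → (2,5), t=0.9469 (wall)
  → r_2 = 0.9469
beam 3: φ=45°, α=210°
  d=(-0.8660,-0.5000)  start (2,4)  tX=0.6697 tY=0.3600  stride 1/|dx|=1.1547 1/|dy|=2.0000
    cross y-line → (2,3), t=0.3600
    cross x-line → (1,3), t=0.6697
    cross x-line → (0,3), t=1.8244 (wall)
  → r_3 = 1.8244
beam 4: φ=135°, α=300°
  d=(0.5000,-0.8660)  start (2,4)  tX=0.8400 tY=0.2078  stride 1/|dx|=2.0000 1/|dy|=1.1547
    cross y-line → (2,3), t=0.2078
    cross x-line → (3,3), t=0.8400
    cross y-line → (3,2), t=1.3625
    cross y-line → (3,1), t=2.5172
    cross x-line → (4,1), t=2.8400
    cross y-line → (4,0), t=3.6719 (wall)
  → r_4 = 3.6719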